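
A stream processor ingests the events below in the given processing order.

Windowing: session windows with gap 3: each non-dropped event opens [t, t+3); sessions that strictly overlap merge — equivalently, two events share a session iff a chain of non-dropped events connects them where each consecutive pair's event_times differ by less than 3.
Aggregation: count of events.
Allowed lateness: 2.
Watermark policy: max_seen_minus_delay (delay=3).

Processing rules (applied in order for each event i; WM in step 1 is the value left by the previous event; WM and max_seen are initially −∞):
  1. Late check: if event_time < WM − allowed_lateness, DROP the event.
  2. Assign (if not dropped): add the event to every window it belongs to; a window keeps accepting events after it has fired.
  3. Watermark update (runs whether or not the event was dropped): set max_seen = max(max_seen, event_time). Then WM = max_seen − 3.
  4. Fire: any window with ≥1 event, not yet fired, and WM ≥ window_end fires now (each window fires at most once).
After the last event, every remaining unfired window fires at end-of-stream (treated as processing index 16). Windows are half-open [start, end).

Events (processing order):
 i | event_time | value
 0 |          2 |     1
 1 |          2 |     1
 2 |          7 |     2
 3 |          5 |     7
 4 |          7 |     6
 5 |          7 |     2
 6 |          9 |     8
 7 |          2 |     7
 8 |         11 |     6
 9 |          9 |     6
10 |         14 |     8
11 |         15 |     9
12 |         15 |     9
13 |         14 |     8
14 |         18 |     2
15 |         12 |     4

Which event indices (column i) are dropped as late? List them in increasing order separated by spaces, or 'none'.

7 15

i=0 t=2 v=1: → [2,5); WM=-1
i=1 t=2 v=1: → [2,5); WM=-1
i=2 t=7 v=2: → [7,10); WM=4
i=3 t=5 v=7: → [5,10); WM=4
i=4 t=7 v=6: → [5,10); WM=4
i=5 t=7 v=2: → [5,10); WM=4
i=6 t=9 v=8: → [5,12); WM=6
i=7 t=2 v=7: DROP (t<6-2); WM=6
i=8 t=11 v=6: → [5,14); WM=8
i=9 t=9 v=6: → [5,14); WM=8
i=10 t=14 v=8: → [14,17); WM=11
i=11 t=15 v=9: → [14,18); WM=12
i=12 t=15 v=9: → [14,18); WM=12
i=13 t=14 v=8: → [14,18); WM=12
i=14 t=18 v=2: → [18,21); WM=15
i=15 t=12 v=4: DROP (t<15-2); WM=15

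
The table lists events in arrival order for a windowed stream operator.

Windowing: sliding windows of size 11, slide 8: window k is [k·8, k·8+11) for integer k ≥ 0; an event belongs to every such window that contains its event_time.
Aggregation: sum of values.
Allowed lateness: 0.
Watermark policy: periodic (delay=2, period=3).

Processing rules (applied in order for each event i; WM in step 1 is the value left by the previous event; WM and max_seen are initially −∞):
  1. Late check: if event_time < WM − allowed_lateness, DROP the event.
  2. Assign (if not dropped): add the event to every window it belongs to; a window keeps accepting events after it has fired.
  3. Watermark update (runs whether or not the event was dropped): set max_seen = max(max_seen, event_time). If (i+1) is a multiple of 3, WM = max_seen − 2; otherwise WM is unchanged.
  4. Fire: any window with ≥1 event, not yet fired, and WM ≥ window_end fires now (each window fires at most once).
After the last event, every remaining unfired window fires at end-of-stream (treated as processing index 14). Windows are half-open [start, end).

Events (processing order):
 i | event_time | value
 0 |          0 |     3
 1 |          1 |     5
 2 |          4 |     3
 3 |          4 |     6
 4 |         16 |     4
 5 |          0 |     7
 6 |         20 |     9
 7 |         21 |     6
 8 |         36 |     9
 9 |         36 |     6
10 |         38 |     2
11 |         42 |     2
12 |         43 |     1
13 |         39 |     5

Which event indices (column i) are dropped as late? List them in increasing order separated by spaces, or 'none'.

i=0 t=0 v=3: → [0,11); WM=−∞
i=1 t=1 v=5: → [0,11); WM=−∞
i=2 t=4 v=3: → [0,11); WM=2
i=3 t=4 v=6: → [0,11); WM=2
i=4 t=16 v=4: → [16,27),[8,19); WM=2
i=5 t=0 v=7: DROP (t<2-0); WM=14; [0,11) fires=17
i=6 t=20 v=9: → [16,27); WM=14
i=7 t=21 v=6: → [16,27); WM=14
i=8 t=36 v=9: → [32,43); WM=34; [8,19) fires=4 [16,27) fires=19
i=9 t=36 v=6: → [32,43); WM=34
i=10 t=38 v=2: → [32,43); WM=34
i=11 t=42 v=2: → [40,51),[32,43); WM=40
i=12 t=43 v=1: → [40,51); WM=40
i=13 t=39 v=5: DROP (t<40-0); WM=40

5 13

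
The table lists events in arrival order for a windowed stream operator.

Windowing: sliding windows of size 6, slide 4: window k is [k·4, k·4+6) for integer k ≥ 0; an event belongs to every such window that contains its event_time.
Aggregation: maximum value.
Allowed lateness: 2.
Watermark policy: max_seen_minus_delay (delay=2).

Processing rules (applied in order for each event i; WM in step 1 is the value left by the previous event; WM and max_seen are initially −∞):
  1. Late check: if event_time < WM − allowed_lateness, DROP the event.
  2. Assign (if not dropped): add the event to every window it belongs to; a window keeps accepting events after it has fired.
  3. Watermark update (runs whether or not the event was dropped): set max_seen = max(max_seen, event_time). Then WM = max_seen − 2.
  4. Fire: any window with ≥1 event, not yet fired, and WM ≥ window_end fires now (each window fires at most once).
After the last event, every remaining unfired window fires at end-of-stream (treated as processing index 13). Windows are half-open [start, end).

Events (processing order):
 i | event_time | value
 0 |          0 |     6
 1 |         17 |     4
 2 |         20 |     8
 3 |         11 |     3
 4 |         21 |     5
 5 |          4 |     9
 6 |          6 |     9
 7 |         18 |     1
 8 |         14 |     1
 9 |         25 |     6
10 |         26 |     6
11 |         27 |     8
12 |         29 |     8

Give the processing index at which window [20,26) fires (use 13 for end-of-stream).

12

i=0 t=0 v=6: → [0,6); WM=-2
i=1 t=17 v=4: → [16,22),[12,18); WM=15; [0,6) fires=6
i=2 t=20 v=8: → [20,26),[16,22); WM=18; [12,18) fires=4
i=3 t=11 v=3: DROP (t<18-2); WM=18
i=4 t=21 v=5: → [20,26),[16,22); WM=19
i=5 t=4 v=9: DROP (t<19-2); WM=19
i=6 t=6 v=9: DROP (t<19-2); WM=19
i=7 t=18 v=1: → [16,22); WM=19
i=8 t=14 v=1: DROP (t<19-2); WM=19
i=9 t=25 v=6: → [24,30),[20,26); WM=23; [16,22) fires=8
i=10 t=26 v=6: → [24,30); WM=24
i=11 t=27 v=8: → [24,30); WM=25
i=12 t=29 v=8: → [28,34),[24,30); WM=27; [20,26) fires=8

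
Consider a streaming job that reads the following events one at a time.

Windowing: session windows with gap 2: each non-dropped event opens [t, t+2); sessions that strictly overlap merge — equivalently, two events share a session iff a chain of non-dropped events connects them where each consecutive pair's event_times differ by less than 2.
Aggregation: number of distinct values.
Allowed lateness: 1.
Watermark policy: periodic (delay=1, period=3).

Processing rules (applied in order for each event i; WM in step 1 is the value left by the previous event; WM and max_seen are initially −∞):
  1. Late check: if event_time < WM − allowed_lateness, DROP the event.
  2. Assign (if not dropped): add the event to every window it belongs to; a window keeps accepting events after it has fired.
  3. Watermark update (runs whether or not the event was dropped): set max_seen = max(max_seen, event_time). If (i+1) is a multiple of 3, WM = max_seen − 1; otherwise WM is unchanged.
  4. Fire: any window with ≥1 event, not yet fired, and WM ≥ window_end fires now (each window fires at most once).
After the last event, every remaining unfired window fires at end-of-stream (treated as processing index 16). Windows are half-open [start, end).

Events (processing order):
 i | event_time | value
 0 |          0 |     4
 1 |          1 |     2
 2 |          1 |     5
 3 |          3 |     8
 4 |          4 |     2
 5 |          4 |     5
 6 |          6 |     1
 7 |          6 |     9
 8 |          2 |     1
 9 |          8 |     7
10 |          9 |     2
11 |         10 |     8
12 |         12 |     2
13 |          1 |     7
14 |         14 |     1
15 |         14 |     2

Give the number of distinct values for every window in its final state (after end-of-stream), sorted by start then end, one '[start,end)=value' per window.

i=0 t=0 v=4: → [0,2); WM=−∞
i=1 t=1 v=2: → [0,3); WM=−∞
i=2 t=1 v=5: → [0,3); WM=0
i=3 t=3 v=8: → [3,5); WM=0
i=4 t=4 v=2: → [3,6); WM=0
i=5 t=4 v=5: → [3,6); WM=3
i=6 t=6 v=1: → [6,8); WM=3
i=7 t=6 v=9: → [6,8); WM=3
i=8 t=2 v=1: → [0,6); WM=5
i=9 t=8 v=7: → [8,10); WM=5
i=10 t=9 v=2: → [8,11); WM=5
i=11 t=10 v=8: → [8,12); WM=9
i=12 t=12 v=2: → [12,14); WM=9
i=13 t=1 v=7: DROP (t<9-1); WM=9
i=14 t=14 v=1: → [14,16); WM=13
i=15 t=14 v=2: → [14,16); WM=13

[0,6)=5 [6,8)=2 [8,12)=3 [12,14)=1 [14,16)=2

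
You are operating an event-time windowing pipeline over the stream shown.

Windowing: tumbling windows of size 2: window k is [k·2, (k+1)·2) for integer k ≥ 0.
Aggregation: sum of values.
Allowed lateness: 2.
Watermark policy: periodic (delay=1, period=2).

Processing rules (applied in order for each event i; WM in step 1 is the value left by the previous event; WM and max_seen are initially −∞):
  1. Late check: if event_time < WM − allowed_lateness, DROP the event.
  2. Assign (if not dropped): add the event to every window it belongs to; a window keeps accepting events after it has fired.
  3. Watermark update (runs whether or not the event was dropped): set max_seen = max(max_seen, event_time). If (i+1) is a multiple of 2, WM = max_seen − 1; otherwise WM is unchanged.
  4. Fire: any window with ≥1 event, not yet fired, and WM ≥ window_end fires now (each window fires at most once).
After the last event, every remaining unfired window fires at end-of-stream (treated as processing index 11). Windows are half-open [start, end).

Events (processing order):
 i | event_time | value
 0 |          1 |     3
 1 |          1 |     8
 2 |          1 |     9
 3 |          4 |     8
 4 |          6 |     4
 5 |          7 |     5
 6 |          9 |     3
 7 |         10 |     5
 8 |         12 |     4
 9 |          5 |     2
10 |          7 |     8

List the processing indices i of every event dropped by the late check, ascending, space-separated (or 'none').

i=0 t=1 v=3: → [0,2); WM=−∞
i=1 t=1 v=8: → [0,2); WM=0
i=2 t=1 v=9: → [0,2); WM=0
i=3 t=4 v=8: → [4,6); WM=3; [0,2) fires=20
i=4 t=6 v=4: → [6,8); WM=3
i=5 t=7 v=5: → [6,8); WM=6; [4,6) fires=8
i=6 t=9 v=3: → [8,10); WM=6
i=7 t=10 v=5: → [10,12); WM=9; [6,8) fires=9
i=8 t=12 v=4: → [12,14); WM=9
i=9 t=5 v=2: DROP (t<9-2); WM=11; [8,10) fires=3
i=10 t=7 v=8: DROP (t<11-2); WM=11

9 10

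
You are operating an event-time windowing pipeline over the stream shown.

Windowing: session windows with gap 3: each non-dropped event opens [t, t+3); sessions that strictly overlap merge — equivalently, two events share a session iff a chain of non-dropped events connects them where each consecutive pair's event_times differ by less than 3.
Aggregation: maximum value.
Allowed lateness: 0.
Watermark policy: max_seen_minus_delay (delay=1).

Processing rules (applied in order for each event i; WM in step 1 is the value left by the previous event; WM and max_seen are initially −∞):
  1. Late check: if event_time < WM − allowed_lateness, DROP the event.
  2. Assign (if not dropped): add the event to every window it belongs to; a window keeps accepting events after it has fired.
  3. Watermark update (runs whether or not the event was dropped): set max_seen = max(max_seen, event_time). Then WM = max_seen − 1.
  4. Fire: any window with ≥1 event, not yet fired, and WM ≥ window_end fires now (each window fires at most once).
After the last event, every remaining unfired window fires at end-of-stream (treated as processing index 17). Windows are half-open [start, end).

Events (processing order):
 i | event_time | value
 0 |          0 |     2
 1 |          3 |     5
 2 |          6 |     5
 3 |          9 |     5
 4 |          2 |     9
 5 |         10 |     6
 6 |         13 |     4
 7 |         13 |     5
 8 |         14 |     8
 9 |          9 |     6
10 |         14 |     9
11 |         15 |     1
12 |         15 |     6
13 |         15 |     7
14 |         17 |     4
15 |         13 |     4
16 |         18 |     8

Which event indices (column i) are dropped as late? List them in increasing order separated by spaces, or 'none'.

4 9 15

i=0 t=0 v=2: → [0,3); WM=-1
i=1 t=3 v=5: → [3,6); WM=2
i=2 t=6 v=5: → [6,9); WM=5
i=3 t=9 v=5: → [9,12); WM=8
i=4 t=2 v=9: DROP (t<8-0); WM=8
i=5 t=10 v=6: → [9,13); WM=9
i=6 t=13 v=4: → [13,16); WM=12
i=7 t=13 v=5: → [13,16); WM=12
i=8 t=14 v=8: → [13,17); WM=13
i=9 t=9 v=6: DROP (t<13-0); WM=13
i=10 t=14 v=9: → [13,17); WM=13
i=11 t=15 v=1: → [13,18); WM=14
i=12 t=15 v=6: → [13,18); WM=14
i=13 t=15 v=7: → [13,18); WM=14
i=14 t=17 v=4: → [13,20); WM=16
i=15 t=13 v=4: DROP (t<16-0); WM=16
i=16 t=18 v=8: → [13,21); WM=17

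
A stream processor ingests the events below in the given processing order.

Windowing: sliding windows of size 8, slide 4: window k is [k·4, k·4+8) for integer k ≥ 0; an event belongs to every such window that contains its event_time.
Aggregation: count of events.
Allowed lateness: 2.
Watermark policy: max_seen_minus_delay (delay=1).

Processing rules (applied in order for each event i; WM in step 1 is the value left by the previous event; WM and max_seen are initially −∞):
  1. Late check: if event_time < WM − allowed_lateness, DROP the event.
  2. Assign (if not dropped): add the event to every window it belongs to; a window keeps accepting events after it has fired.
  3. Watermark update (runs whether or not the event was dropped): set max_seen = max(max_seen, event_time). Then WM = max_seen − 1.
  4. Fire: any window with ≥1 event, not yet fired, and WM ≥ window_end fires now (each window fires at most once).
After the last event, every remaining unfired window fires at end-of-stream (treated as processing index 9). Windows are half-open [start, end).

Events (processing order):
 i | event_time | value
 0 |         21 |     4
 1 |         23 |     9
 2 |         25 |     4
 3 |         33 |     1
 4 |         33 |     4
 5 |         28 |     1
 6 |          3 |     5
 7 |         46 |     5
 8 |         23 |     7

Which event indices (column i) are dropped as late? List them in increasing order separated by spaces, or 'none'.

5 6 8

i=0 t=21 v=4: → [20,28),[16,24); WM=20
i=1 t=23 v=9: → [20,28),[16,24); WM=22
i=2 t=25 v=4: → [24,32),[20,28); WM=24; [16,24) fires=2
i=3 t=33 v=1: → [32,40),[28,36); WM=32; [20,28) fires=3 [24,32) fires=1
i=4 t=33 v=4: → [32,40),[28,36); WM=32
i=5 t=28 v=1: DROP (t<32-2); WM=32
i=6 t=3 v=5: DROP (t<32-2); WM=32
i=7 t=46 v=5: → [44,52),[40,48); WM=45; [28,36) fires=2 [32,40) fires=2
i=8 t=23 v=7: DROP (t<45-2); WM=45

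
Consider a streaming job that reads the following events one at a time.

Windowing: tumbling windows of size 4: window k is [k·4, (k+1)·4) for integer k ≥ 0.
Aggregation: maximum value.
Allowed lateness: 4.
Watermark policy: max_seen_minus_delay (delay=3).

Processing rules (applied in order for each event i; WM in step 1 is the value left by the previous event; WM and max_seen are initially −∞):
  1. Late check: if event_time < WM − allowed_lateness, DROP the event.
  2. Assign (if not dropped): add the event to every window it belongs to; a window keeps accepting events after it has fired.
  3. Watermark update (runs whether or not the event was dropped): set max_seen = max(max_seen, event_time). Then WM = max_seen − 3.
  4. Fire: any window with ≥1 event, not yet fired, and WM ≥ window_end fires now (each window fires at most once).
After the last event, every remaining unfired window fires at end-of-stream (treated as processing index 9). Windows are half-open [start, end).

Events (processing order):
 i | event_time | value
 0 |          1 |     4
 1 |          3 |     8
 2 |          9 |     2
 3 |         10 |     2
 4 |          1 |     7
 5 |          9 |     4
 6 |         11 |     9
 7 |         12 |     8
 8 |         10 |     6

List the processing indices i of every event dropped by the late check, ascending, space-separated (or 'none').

4

i=0 t=1 v=4: → [0,4); WM=-2
i=1 t=3 v=8: → [0,4); WM=0
i=2 t=9 v=2: → [8,12); WM=6; [0,4) fires=8
i=3 t=10 v=2: → [8,12); WM=7
i=4 t=1 v=7: DROP (t<7-4); WM=7
i=5 t=9 v=4: → [8,12); WM=7
i=6 t=11 v=9: → [8,12); WM=8
i=7 t=12 v=8: → [12,16); WM=9
i=8 t=10 v=6: → [8,12); WM=9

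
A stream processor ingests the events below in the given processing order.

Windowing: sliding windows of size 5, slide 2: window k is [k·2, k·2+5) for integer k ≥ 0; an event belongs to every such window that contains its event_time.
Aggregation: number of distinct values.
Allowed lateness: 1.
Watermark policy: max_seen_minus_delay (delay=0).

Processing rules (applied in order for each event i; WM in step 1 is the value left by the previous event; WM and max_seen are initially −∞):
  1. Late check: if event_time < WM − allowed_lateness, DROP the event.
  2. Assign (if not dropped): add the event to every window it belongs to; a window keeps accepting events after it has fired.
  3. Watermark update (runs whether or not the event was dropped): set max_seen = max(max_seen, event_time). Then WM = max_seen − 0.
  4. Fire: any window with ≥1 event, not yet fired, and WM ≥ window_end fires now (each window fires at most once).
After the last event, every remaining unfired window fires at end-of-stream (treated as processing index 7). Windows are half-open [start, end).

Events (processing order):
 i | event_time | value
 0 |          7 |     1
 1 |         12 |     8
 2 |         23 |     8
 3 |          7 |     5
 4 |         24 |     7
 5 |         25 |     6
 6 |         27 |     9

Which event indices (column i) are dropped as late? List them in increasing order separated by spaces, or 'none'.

3

i=0 t=7 v=1: → [6,11),[4,9); WM=7
i=1 t=12 v=8: → [12,17),[10,15),[8,13); WM=12; [4,9) fires=1 [6,11) fires=1
i=2 t=23 v=8: → [22,27),[20,25); WM=23; [8,13) fires=1 [10,15) fires=1 [12,17) fires=1
i=3 t=7 v=5: DROP (t<23-1); WM=23
i=4 t=24 v=7: → [24,29),[22,27),[20,25); WM=24
i=5 t=25 v=6: → [24,29),[22,27); WM=25; [20,25) fires=2
i=6 t=27 v=9: → [26,31),[24,29); WM=27; [22,27) fires=3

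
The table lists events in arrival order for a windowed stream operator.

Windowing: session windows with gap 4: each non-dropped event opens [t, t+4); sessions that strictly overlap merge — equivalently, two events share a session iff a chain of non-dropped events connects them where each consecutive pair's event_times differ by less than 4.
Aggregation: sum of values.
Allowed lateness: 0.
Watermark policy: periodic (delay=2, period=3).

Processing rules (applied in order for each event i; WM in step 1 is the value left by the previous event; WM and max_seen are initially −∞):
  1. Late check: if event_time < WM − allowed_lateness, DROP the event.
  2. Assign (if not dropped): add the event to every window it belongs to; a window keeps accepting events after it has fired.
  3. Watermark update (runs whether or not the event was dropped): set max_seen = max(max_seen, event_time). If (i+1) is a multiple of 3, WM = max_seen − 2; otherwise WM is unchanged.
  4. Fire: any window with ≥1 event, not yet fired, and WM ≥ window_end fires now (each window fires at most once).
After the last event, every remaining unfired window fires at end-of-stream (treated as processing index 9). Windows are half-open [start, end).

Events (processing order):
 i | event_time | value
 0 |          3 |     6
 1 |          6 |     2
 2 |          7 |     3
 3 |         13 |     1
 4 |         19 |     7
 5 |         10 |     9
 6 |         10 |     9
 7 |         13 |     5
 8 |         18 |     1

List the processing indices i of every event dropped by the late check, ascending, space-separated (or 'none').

6 7

i=0 t=3 v=6: → [3,7); WM=−∞
i=1 t=6 v=2: → [3,10); WM=−∞
i=2 t=7 v=3: → [3,11); WM=5
i=3 t=13 v=1: → [13,17); WM=5
i=4 t=19 v=7: → [19,23); WM=5
i=5 t=10 v=9: → [3,17); WM=17
i=6 t=10 v=9: DROP (t<17-0); WM=17
i=7 t=13 v=5: DROP (t<17-0); WM=17
i=8 t=18 v=1: → [18,23); WM=17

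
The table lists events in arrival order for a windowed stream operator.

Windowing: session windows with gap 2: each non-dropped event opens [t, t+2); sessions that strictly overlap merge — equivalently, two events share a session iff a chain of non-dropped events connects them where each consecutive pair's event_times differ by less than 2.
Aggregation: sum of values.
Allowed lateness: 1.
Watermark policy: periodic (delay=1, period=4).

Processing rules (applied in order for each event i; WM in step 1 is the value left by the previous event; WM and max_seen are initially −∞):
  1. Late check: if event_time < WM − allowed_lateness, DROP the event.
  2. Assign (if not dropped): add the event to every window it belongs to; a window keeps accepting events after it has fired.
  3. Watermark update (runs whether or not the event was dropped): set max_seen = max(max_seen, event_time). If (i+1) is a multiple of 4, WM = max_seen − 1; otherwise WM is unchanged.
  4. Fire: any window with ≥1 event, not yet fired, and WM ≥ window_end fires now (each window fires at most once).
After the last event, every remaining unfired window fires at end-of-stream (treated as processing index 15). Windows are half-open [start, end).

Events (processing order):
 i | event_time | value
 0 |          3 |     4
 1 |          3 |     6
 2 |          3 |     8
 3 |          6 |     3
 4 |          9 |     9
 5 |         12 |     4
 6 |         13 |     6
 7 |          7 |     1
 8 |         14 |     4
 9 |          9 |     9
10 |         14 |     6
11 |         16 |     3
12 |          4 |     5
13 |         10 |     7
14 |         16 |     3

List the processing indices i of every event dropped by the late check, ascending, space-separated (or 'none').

i=0 t=3 v=4: → [3,5); WM=−∞
i=1 t=3 v=6: → [3,5); WM=−∞
i=2 t=3 v=8: → [3,5); WM=−∞
i=3 t=6 v=3: → [6,8); WM=5
i=4 t=9 v=9: → [9,11); WM=5
i=5 t=12 v=4: → [12,14); WM=5
i=6 t=13 v=6: → [12,15); WM=5
i=7 t=7 v=1: → [6,9); WM=12
i=8 t=14 v=4: → [12,16); WM=12
i=9 t=9 v=9: DROP (t<12-1); WM=12
i=10 t=14 v=6: → [12,16); WM=12
i=11 t=16 v=3: → [16,18); WM=15
i=12 t=4 v=5: DROP (t<15-1); WM=15
i=13 t=10 v=7: DROP (t<15-1); WM=15
i=14 t=16 v=3: → [16,18); WM=15

9 12 13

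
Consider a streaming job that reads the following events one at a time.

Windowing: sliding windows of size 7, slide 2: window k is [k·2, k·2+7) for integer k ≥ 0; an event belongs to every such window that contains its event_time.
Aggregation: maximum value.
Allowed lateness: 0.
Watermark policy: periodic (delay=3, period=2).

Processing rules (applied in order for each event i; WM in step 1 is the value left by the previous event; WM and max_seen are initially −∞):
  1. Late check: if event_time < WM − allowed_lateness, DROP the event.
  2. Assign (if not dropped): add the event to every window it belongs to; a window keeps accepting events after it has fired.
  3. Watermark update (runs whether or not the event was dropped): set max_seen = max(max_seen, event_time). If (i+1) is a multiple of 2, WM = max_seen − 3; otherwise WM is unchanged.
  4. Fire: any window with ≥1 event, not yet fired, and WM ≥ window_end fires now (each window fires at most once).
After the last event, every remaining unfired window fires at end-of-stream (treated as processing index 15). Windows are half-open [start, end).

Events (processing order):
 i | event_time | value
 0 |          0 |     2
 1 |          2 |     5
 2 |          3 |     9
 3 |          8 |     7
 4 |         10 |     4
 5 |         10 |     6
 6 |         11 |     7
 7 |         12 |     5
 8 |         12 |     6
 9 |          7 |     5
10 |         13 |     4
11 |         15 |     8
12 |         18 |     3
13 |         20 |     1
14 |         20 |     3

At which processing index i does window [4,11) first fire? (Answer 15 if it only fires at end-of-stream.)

11

i=0 t=0 v=2: → [0,7); WM=−∞
i=1 t=2 v=5: → [2,9),[0,7); WM=-1
i=2 t=3 v=9: → [2,9),[0,7); WM=-1
i=3 t=8 v=7: → [8,15),[6,13),[4,11),[2,9); WM=5
i=4 t=10 v=4: → [10,17),[8,15),[6,13),[4,11); WM=5
i=5 t=10 v=6: → [10,17),[8,15),[6,13),[4,11); WM=7; [0,7) fires=9
i=6 t=11 v=7: → [10,17),[8,15),[6,13); WM=7
i=7 t=12 v=5: → [12,19),[10,17),[8,15),[6,13); WM=9; [2,9) fires=9
i=8 t=12 v=6: → [12,19),[10,17),[8,15),[6,13); WM=9
i=9 t=7 v=5: DROP (t<9-0); WM=9
i=10 t=13 v=4: → [12,19),[10,17),[8,15); WM=9
i=11 t=15 v=8: → [14,21),[12,19),[10,17); WM=12; [4,11) fires=7
i=12 t=18 v=3: → [18,25),[16,23),[14,21),[12,19); WM=12
i=13 t=20 v=1: → [20,27),[18,25),[16,23),[14,21); WM=17; [6,13) fires=7 [8,15) fires=7 [10,17) fires=8
i=14 t=20 v=3: → [20,27),[18,25),[16,23),[14,21); WM=17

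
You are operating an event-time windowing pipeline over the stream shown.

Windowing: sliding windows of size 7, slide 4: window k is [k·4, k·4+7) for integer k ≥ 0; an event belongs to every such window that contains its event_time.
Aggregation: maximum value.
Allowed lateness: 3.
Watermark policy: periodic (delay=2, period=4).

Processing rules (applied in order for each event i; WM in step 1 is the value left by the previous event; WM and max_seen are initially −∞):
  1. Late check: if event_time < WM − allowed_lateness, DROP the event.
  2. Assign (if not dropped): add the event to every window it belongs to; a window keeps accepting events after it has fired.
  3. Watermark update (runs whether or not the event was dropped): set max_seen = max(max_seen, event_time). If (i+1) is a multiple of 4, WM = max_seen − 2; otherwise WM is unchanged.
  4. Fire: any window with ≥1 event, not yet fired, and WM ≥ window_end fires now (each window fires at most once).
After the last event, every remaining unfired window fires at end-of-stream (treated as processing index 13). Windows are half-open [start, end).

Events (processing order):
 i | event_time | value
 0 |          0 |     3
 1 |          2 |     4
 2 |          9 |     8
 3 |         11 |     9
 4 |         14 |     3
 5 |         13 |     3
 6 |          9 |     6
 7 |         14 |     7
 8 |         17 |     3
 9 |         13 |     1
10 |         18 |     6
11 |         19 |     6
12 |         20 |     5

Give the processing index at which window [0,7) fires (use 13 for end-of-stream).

3

i=0 t=0 v=3: → [0,7); WM=−∞
i=1 t=2 v=4: → [0,7); WM=−∞
i=2 t=9 v=8: → [8,15),[4,11); WM=−∞
i=3 t=11 v=9: → [8,15); WM=9; [0,7) fires=4
i=4 t=14 v=3: → [12,19),[8,15); WM=9
i=5 t=13 v=3: → [12,19),[8,15); WM=9
i=6 t=9 v=6: → [8,15),[4,11); WM=9
i=7 t=14 v=7: → [12,19),[8,15); WM=12; [4,11) fires=8
i=8 t=17 v=3: → [16,23),[12,19); WM=12
i=9 t=13 v=1: → [12,19),[8,15); WM=12
i=10 t=18 v=6: → [16,23),[12,19); WM=12
i=11 t=19 v=6: → [16,23); WM=17; [8,15) fires=9
i=12 t=20 v=5: → [20,27),[16,23); WM=17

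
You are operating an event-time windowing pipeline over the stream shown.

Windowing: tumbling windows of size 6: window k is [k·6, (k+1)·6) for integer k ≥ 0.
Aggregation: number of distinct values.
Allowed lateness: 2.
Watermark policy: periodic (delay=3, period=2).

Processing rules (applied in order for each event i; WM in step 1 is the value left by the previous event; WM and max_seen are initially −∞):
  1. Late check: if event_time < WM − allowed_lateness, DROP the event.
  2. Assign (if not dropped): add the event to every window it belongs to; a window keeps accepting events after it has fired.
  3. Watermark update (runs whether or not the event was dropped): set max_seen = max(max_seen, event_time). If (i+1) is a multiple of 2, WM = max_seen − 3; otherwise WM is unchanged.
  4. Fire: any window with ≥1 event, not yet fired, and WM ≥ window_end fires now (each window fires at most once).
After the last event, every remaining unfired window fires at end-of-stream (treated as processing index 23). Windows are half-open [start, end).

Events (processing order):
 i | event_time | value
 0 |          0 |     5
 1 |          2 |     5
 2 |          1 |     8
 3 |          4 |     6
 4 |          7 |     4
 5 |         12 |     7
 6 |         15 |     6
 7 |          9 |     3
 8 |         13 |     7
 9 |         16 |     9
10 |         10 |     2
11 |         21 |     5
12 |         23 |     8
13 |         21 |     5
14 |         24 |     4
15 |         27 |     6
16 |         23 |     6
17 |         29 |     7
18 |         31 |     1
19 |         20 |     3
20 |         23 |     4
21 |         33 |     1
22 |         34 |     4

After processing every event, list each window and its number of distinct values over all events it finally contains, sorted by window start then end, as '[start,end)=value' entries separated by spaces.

i=0 t=0 v=5: → [0,6); WM=−∞
i=1 t=2 v=5: → [0,6); WM=-1
i=2 t=1 v=8: → [0,6); WM=-1
i=3 t=4 v=6: → [0,6); WM=1
i=4 t=7 v=4: → [6,12); WM=1
i=5 t=12 v=7: → [12,18); WM=9; [0,6) fires=3
i=6 t=15 v=6: → [12,18); WM=9
i=7 t=9 v=3: → [6,12); WM=12; [6,12) fires=2
i=8 t=13 v=7: → [12,18); WM=12
i=9 t=16 v=9: → [12,18); WM=13
i=10 t=10 v=2: DROP (t<13-2); WM=13
i=11 t=21 v=5: → [18,24); WM=18; [12,18) fires=3
i=12 t=23 v=8: → [18,24); WM=18
i=13 t=21 v=5: → [18,24); WM=20
i=14 t=24 v=4: → [24,30); WM=20
i=15 t=27 v=6: → [24,30); WM=24; [18,24) fires=2
i=16 t=23 v=6: → [18,24); WM=24
i=17 t=29 v=7: → [24,30); WM=26
i=18 t=31 v=1: → [30,36); WM=26
i=19 t=20 v=3: DROP (t<26-2); WM=28
i=20 t=23 v=4: DROP (t<28-2); WM=28
i=21 t=33 v=1: → [30,36); WM=30; [24,30) fires=3
i=22 t=34 v=4: → [30,36); WM=30

[0,6)=3 [6,12)=2 [12,18)=3 [18,24)=3 [24,30)=3 [30,36)=2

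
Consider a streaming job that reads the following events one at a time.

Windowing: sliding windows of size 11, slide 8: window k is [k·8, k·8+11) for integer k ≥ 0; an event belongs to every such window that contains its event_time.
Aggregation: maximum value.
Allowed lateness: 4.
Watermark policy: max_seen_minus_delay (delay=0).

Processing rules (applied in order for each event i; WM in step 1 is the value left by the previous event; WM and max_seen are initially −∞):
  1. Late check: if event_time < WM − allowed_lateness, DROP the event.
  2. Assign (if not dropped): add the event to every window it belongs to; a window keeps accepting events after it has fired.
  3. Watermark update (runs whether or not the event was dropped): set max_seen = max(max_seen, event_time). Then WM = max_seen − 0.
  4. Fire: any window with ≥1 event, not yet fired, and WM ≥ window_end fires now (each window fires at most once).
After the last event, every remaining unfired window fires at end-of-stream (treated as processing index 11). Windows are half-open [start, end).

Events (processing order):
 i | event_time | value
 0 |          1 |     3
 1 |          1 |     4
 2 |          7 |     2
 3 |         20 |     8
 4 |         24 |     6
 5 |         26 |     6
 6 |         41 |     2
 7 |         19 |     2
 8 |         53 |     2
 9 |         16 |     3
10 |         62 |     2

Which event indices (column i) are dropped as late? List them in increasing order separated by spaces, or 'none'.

7 9

i=0 t=1 v=3: → [0,11); WM=1
i=1 t=1 v=4: → [0,11); WM=1
i=2 t=7 v=2: → [0,11); WM=7
i=3 t=20 v=8: → [16,27); WM=20; [0,11) fires=4
i=4 t=24 v=6: → [24,35),[16,27); WM=24
i=5 t=26 v=6: → [24,35),[16,27); WM=26
i=6 t=41 v=2: → [40,51),[32,43); WM=41; [16,27) fires=8 [24,35) fires=6
i=7 t=19 v=2: DROP (t<41-4); WM=41
i=8 t=53 v=2: → [48,59); WM=53; [32,43) fires=2 [40,51) fires=2
i=9 t=16 v=3: DROP (t<53-4); WM=53
i=10 t=62 v=2: → [56,67); WM=62; [48,59) fires=2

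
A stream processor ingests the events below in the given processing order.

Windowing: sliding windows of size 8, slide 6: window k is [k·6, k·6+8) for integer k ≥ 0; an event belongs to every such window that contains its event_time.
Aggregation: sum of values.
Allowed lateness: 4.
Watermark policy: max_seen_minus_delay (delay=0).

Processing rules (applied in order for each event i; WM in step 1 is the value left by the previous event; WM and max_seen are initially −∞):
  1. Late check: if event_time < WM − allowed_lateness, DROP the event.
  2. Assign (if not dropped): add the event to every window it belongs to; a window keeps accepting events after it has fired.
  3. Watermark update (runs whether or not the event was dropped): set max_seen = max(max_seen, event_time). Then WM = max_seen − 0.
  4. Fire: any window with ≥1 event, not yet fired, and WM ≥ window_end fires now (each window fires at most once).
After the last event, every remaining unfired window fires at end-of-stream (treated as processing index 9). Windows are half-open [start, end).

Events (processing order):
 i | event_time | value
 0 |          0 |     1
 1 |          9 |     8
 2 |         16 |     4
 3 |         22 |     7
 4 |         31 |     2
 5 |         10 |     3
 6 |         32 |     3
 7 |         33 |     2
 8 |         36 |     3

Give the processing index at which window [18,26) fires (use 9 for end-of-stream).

i=0 t=0 v=1: → [0,8); WM=0
i=1 t=9 v=8: → [6,14); WM=9; [0,8) fires=1
i=2 t=16 v=4: → [12,20); WM=16; [6,14) fires=8
i=3 t=22 v=7: → [18,26); WM=22; [12,20) fires=4
i=4 t=31 v=2: → [30,38),[24,32); WM=31; [18,26) fires=7
i=5 t=10 v=3: DROP (t<31-4); WM=31
i=6 t=32 v=3: → [30,38); WM=32; [24,32) fires=2
i=7 t=33 v=2: → [30,38); WM=33
i=8 t=36 v=3: → [36,44),[30,38); WM=36

4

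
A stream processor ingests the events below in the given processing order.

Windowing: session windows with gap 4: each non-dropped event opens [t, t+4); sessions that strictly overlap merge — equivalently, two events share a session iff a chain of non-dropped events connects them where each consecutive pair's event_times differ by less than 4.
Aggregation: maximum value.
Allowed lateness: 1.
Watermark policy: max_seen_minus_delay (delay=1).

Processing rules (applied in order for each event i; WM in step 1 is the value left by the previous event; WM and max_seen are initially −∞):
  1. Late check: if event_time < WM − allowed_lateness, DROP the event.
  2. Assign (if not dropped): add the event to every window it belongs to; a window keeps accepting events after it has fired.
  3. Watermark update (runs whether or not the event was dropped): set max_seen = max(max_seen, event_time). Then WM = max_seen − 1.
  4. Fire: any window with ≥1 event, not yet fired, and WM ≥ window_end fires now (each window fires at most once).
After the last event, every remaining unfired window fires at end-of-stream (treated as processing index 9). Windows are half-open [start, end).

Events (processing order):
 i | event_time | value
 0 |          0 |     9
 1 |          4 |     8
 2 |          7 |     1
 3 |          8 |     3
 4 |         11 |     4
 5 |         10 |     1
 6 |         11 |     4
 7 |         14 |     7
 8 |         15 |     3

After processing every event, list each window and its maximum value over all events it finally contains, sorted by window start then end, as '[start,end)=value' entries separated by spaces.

[0,4)=9 [4,19)=8

i=0 t=0 v=9: → [0,4); WM=-1
i=1 t=4 v=8: → [4,8); WM=3
i=2 t=7 v=1: → [4,11); WM=6
i=3 t=8 v=3: → [4,12); WM=7
i=4 t=11 v=4: → [4,15); WM=10
i=5 t=10 v=1: → [4,15); WM=10
i=6 t=11 v=4: → [4,15); WM=10
i=7 t=14 v=7: → [4,18); WM=13
i=8 t=15 v=3: → [4,19); WM=14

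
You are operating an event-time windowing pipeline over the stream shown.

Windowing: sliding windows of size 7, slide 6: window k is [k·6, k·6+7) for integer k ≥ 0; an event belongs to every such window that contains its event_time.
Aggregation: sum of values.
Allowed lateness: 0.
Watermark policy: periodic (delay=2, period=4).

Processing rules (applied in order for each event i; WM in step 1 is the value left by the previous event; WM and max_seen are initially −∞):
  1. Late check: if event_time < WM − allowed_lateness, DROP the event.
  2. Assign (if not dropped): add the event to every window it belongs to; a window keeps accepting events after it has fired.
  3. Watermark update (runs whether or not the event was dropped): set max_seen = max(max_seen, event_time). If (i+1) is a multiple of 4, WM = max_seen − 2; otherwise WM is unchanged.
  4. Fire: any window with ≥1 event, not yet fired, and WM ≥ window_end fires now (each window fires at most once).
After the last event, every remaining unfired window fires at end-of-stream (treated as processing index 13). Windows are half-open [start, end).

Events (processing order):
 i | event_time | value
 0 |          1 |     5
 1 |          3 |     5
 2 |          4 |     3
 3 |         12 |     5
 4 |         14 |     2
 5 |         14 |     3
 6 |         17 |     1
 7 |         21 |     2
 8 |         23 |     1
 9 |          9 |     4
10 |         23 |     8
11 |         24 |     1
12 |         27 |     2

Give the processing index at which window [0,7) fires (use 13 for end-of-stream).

3

i=0 t=1 v=5: → [0,7); WM=−∞
i=1 t=3 v=5: → [0,7); WM=−∞
i=2 t=4 v=3: → [0,7); WM=−∞
i=3 t=12 v=5: → [12,19),[6,13); WM=10; [0,7) fires=13
i=4 t=14 v=2: → [12,19); WM=10
i=5 t=14 v=3: → [12,19); WM=10
i=6 t=17 v=1: → [12,19); WM=10
i=7 t=21 v=2: → [18,25); WM=19; [6,13) fires=5 [12,19) fires=11
i=8 t=23 v=1: → [18,25); WM=19
i=9 t=9 v=4: DROP (t<19-0); WM=19
i=10 t=23 v=8: → [18,25); WM=19
i=11 t=24 v=1: → [24,31),[18,25); WM=22
i=12 t=27 v=2: → [24,31); WM=22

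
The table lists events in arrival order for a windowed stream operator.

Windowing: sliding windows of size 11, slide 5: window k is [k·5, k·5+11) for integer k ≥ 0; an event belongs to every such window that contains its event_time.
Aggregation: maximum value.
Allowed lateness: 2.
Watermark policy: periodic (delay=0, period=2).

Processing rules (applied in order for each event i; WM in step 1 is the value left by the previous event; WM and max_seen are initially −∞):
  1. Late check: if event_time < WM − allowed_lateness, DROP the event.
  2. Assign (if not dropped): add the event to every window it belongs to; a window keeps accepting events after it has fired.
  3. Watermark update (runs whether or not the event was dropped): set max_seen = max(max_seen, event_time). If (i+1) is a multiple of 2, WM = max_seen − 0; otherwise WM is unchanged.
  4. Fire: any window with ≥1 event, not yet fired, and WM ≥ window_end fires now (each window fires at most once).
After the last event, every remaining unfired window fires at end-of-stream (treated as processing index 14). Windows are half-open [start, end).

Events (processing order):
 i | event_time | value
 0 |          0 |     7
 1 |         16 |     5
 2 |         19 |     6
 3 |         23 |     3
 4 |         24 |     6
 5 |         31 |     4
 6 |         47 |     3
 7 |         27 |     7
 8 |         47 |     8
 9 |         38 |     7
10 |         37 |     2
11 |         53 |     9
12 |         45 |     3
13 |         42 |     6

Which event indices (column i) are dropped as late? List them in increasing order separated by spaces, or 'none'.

7 9 10 12 13

i=0 t=0 v=7: → [0,11); WM=−∞
i=1 t=16 v=5: → [15,26),[10,21); WM=16; [0,11) fires=7
i=2 t=19 v=6: → [15,26),[10,21); WM=16
i=3 t=23 v=3: → [20,31),[15,26); WM=23; [10,21) fires=6
i=4 t=24 v=6: → [20,31),[15,26); WM=23
i=5 t=31 v=4: → [30,41),[25,36); WM=31; [15,26) fires=6 [20,31) fires=6
i=6 t=47 v=3: → [45,56),[40,51); WM=31
i=7 t=27 v=7: DROP (t<31-2); WM=47; [25,36) fires=4 [30,41) fires=4
i=8 t=47 v=8: → [45,56),[40,51); WM=47
i=9 t=38 v=7: DROP (t<47-2); WM=47
i=10 t=37 v=2: DROP (t<47-2); WM=47
i=11 t=53 v=9: → [50,61),[45,56); WM=53; [40,51) fires=8
i=12 t=45 v=3: DROP (t<53-2); WM=53
i=13 t=42 v=6: DROP (t<53-2); WM=53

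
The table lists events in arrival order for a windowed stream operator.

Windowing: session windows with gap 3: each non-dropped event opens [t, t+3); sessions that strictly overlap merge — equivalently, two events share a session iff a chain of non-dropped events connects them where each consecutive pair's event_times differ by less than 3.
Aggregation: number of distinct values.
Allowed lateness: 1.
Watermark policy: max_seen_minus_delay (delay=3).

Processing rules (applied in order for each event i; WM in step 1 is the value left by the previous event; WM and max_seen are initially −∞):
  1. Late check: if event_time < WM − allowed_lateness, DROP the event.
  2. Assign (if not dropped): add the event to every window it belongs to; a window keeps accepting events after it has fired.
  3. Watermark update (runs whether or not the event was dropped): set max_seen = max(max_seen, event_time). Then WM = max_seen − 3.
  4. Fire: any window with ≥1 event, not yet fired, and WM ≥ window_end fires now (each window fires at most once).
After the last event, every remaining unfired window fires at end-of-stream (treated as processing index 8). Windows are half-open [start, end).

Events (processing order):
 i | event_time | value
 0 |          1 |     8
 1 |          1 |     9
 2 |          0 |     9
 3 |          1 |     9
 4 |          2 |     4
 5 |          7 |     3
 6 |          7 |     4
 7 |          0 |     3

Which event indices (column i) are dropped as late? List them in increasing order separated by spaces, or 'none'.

i=0 t=1 v=8: → [1,4); WM=-2
i=1 t=1 v=9: → [1,4); WM=-2
i=2 t=0 v=9: → [0,4); WM=-2
i=3 t=1 v=9: → [0,4); WM=-2
i=4 t=2 v=4: → [0,5); WM=-1
i=5 t=7 v=3: → [7,10); WM=4
i=6 t=7 v=4: → [7,10); WM=4
i=7 t=0 v=3: DROP (t<4-1); WM=4

7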